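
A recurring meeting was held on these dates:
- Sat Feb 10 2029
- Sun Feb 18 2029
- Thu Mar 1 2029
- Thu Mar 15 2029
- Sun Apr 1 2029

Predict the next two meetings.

Sat Apr 21 2029, Mon May 14 2029

The spacing grows by 3 each time: 8, 11, 14, 17 days.
Next gap: 20 days. Sun Apr 1 2029 + 20 days = Sat Apr 21 2029.
Next gap: 23 days. Sat Apr 21 2029 + 23 days = Mon May 14 2029.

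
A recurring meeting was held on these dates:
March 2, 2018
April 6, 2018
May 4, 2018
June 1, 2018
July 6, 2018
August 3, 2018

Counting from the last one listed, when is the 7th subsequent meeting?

These are Fridays at 28- or 35-day spacing (35, 28, 28, 35, 28).
The pattern: 1st Friday of the month.
September 2018 — 1st Friday is September 7, 2018.
1st Friday of October 2018: October 5, 2018.
1st Friday of November 2018: November 2, 2018.
December 2018 — 1st Friday is December 7, 2018.
1st Friday of January 2019: January 4, 2019.
1st Friday of February 2019: February 1, 2019.
March 2019 — 1st Friday is March 1, 2019.

March 1, 2019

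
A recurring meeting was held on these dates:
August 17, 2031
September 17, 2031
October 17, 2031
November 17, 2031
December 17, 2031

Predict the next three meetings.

Each date is the 17th; the gaps (31, 30, 31, 30) track the month lengths.
The rule is the 17th of each month.
January 2032: January 17, 2032.
Next: February 2032 → February 17, 2032.
March 2032: March 17, 2032.

January 17, 2032; February 17, 2032; March 17, 2032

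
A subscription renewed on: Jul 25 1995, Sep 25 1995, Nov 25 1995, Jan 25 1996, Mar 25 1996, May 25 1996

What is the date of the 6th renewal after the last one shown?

May 25 1997

Each date is the 25th; the gaps (62, 61, 61, 60, 61) track the month lengths.
The rule is the 25th of every 2 months.
July 1996: Jul 25 1996.
September 1996: Sep 25 1996.
November 1996: Nov 25 1996.
Next: January 1997 → Jan 25 1997.
March 1997: Mar 25 1997.
Next: May 1997 → May 25 1997.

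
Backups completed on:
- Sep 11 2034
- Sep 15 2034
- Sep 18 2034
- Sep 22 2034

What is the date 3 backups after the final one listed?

Oct 2 2034

Gaps: 4, 3, 4 days — not constant, but cyclic with period 2.
The events fall on every Monday and Friday.
The following Monday is Sep 25 2034.
Next Friday: Sep 29 2034.
The following Monday is Oct 2 2034.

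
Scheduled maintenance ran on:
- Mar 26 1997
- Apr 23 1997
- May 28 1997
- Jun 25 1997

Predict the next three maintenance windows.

These are Wednesdays at 28- or 35-day spacing (28, 35, 28).
The pattern: 4th Wednesday of the month.
July 1997 — 4th Wednesday is Jul 23 1997.
4th Wednesday of August 1997: Aug 27 1997.
September 1997 — 4th Wednesday is Sep 24 1997.

Jul 23 1997, Aug 27 1997, Sep 24 1997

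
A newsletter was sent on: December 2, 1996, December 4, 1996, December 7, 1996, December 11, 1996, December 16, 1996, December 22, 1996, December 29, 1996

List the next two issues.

January 6, 1997; January 15, 1997

Intervals are 2, 3, 4, 5, 6, 7 days — an arithmetic progression with common difference 1.
Next gap: 8 days. December 29, 1996 + 8 days = January 6, 1997.
Next gap: 9 days. January 6, 1997 + 9 days = January 15, 1997.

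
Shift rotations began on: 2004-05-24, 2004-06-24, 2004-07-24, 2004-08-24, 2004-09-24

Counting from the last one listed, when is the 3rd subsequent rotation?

2004-12-24

The day-of-month is always 24 (31, 30, 31, 31 days between events).
So this recurs on the 24th of each month.
October 2004: 2004-10-24.
Next: November 2004 → 2004-11-24.
Next: December 2004 → 2004-12-24.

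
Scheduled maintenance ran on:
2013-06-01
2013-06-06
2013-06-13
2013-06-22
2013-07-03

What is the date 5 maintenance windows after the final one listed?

2013-09-26

Gaps: 5, 7, 9, 11 days — each gap is 2 larger than the previous one.
Next gap: 13 days. 2013-07-03 + 13 days = 2013-07-16.
Next gap: 15 days. 2013-07-16 + 15 days = 2013-07-31.
Next gap: 17 days. 2013-07-31 + 17 days = 2013-08-17.
Next gap: 19 days. 2013-08-17 + 19 days = 2013-09-05.
Next gap: 21 days. 2013-09-05 + 21 days = 2013-09-26.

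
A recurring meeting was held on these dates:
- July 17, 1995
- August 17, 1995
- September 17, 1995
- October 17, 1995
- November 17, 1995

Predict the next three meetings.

December 17, 1995; January 17, 1996; February 17, 1996

The day-of-month is always 17 (31, 31, 30, 31 days between events).
So this recurs on the 17th of each month.
December 1995: December 17, 1995.
January 1996: January 17, 1996.
February 1996: February 17, 1996.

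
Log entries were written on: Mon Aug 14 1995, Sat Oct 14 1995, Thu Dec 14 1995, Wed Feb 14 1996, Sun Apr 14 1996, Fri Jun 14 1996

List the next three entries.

Wed Aug 14 1996, Mon Oct 14 1996, Sat Dec 14 1996

The day-of-month is always 14 (61, 61, 62, 60, 61 days between events).
So this recurs on the 14th of every 2 months.
August 1996: Wed Aug 14 1996.
Next: October 1996 → Mon Oct 14 1996.
December 1996: Sat Dec 14 1996.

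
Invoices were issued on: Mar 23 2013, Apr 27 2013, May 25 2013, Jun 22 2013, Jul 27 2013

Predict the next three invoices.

Aug 24 2013, Sep 28 2013, Oct 26 2013

Gaps: 35, 28, 28, 35 days — a mix of 28 and 35. Every date is a Saturday.
Each is the 4th Saturday of its month.
4th Saturday of August 2013: Aug 24 2013.
September 2013 — 4th Saturday is Sep 28 2013.
4th Saturday of October 2013: Oct 26 2013.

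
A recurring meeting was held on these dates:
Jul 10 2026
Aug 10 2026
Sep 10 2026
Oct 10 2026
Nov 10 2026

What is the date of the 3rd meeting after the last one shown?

Each date is the 10th; the gaps (31, 31, 30, 31) track the month lengths.
The rule is the 10th of each month.
Next: December 2026 → Dec 10 2026.
Next: January 2027 → Jan 10 2027.
February 2027: Feb 10 2027.

Feb 10 2027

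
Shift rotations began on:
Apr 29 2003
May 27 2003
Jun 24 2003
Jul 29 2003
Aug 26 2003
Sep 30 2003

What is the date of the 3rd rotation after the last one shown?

All Tuesdays; the gaps (28, 28, 35, 28, 35) vary with month length.
This is the last Tuesday of each month.
Last Tuesday of October 2003: Oct 28 2003.
Last Tuesday of November 2003: Nov 25 2003.
December 2003 ends with Tuesday Dec 30 2003.

Dec 30 2003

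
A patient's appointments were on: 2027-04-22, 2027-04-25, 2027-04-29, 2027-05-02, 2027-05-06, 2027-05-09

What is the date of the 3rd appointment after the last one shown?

2027-05-20

The gap pattern 3, 4, 3, 4, 3 repeats every 2 events.
These are the Thursdays and Sundays of each week.
The following Thursday is 2027-05-13.
The following Sunday is 2027-05-16.
The following Thursday is 2027-05-20.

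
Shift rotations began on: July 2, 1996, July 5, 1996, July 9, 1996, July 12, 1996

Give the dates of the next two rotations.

July 16, 1996; July 19, 1996

Every event lands on a Tuesday or Friday (gaps cycle 3, 4, 3).
So the schedule is: every Tuesday and Friday.
Next Tuesday: July 16, 1996.
Next Friday: July 19, 1996.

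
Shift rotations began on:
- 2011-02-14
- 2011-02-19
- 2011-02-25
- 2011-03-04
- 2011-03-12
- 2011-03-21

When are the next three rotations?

Gaps: 5, 6, 7, 8, 9 days — each gap is 1 larger than the previous one.
Next gap: 10 days. 2011-03-21 + 10 days = 2011-03-31.
Next gap: 11 days. 2011-03-31 + 11 days = 2011-04-11.
Next gap: 12 days. 2011-04-11 + 12 days = 2011-04-23.

2011-03-31, 2011-04-11, 2011-04-23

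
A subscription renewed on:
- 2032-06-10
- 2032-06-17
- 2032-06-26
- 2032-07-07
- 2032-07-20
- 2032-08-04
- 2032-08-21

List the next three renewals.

Gaps: 7, 9, 11, 13, 15, 17 days — each gap is 2 larger than the previous one.
Next gap: 19 days. 2032-08-21 + 19 days = 2032-09-09.
Next gap: 21 days. 2032-09-09 + 21 days = 2032-09-30.
Next gap: 23 days. 2032-09-30 + 23 days = 2032-10-23.

2032-09-09, 2032-09-30, 2032-10-23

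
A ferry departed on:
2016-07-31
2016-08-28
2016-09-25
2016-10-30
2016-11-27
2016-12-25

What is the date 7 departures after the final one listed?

All Sundays; the gaps (28, 28, 35, 28, 28) vary with month length.
This is the last Sunday of each month.
Last Sunday of January 2017: 2017-01-29.
Last Sunday of February 2017: 2017-02-26.
March 2017 ends with Sunday 2017-03-26.
Last Sunday of April 2017: 2017-04-30.
May 2017 ends with Sunday 2017-05-28.
June 2017 ends with Sunday 2017-06-25.
Last Sunday of July 2017: 2017-07-30.

2017-07-30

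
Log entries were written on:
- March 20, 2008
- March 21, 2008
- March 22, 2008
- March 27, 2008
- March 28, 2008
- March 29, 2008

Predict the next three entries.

April 3, 2008; April 4, 2008; April 5, 2008

Gaps: 1, 1, 5, 1, 1 days — not constant, but cyclic with period 3.
The events fall on every Thursday, Friday and Saturday.
Next Thursday: April 3, 2008.
The following Friday is April 4, 2008.
The following Saturday is April 5, 2008.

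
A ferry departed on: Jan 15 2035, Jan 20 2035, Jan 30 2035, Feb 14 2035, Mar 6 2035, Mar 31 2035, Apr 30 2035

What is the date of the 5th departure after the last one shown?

The spacing grows by 5 each time: 5, 10, 15, 20, 25, 30 days.
Next gap: 35 days. Apr 30 2035 + 35 days = Jun 4 2035.
Next gap: 40 days. Jun 4 2035 + 40 days = Jul 14 2035.
Next gap: 45 days. Jul 14 2035 + 45 days = Aug 28 2035.
Next gap: 50 days. Aug 28 2035 + 50 days = Oct 17 2035.
Next gap: 55 days. Oct 17 2035 + 55 days = Dec 11 2035.

Dec 11 2035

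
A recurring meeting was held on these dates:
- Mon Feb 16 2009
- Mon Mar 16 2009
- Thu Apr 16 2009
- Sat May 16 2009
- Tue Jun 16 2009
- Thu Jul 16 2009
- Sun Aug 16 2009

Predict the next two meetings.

Gaps: 28, 31, 30, 31, 30, 31 days — not constant. Every event is on the 16th of the month.
Pattern: the 16th of each month.
Next: September 2009 → Wed Sep 16 2009.
Next: October 2009 → Fri Oct 16 2009.

Wed Sep 16 2009, Fri Oct 16 2009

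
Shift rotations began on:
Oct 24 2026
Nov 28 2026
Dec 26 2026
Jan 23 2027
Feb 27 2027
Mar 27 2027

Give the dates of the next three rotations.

Gaps: 35, 28, 28, 35, 28 days — a mix of 28 and 35. Every date is a Saturday.
Each is the 4th Saturday of its month.
April 2027 — 4th Saturday is Apr 24 2027.
May 2027 — 4th Saturday is May 22 2027.
4th Saturday of June 2027: Jun 26 2027.

Apr 24 2027, May 22 2027, Jun 26 2027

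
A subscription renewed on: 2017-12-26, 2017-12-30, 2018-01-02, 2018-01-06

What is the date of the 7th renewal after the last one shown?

Gaps: 4, 3, 4 days — not constant, but cyclic with period 2.
The events fall on every Tuesday and Saturday.
The following Tuesday is 2018-01-09.
The following Saturday is 2018-01-13.
Next Tuesday: 2018-01-16.
Next Saturday: 2018-01-20.
Next Tuesday: 2018-01-23.
Next Saturday: 2018-01-27.
The following Tuesday is 2018-01-30.

2018-01-30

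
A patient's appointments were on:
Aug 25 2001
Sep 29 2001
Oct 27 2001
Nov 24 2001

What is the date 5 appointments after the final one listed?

All Saturdays; the gaps (35, 28, 28) vary with month length.
This is the last Saturday of each month.
December 2001 ends with Saturday Dec 29 2001.
Last Saturday of January 2002: Jan 26 2002.
Last Saturday of February 2002: Feb 23 2002.
Last Saturday of March 2002: Mar 30 2002.
April 2002 ends with Saturday Apr 27 2002.

Apr 27 2002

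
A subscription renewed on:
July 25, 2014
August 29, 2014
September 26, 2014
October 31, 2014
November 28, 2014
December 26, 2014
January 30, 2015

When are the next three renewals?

All Fridays; the gaps (35, 28, 35, 28, 28, 35) vary with month length.
This is the last Friday of each month.
Last Friday of February 2015: February 27, 2015.
Last Friday of March 2015: March 27, 2015.
April 2015 ends with Friday April 24, 2015.

February 27, 2015; March 27, 2015; April 24, 2015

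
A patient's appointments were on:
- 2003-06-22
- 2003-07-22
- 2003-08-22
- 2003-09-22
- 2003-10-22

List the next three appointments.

2003-11-22, 2003-12-22, 2004-01-22

Gaps: 30, 31, 31, 30 days — not constant. Every event is on the 22nd of the month.
Pattern: the 22nd of each month.
Next: November 2003 → 2003-11-22.
December 2003: 2003-12-22.
Next: January 2004 → 2004-01-22.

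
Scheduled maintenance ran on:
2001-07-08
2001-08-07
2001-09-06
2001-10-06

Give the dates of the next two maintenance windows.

2001-11-05, 2001-12-05

Gaps between consecutive events: 30, 30, 30 days — a constant 30-day interval.
2001-10-06 + 30 days = 2001-11-05.
2001-11-05 + 30 days = 2001-12-05.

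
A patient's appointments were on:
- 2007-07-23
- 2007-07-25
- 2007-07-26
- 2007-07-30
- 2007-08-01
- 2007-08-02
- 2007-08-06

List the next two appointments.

2007-08-08, 2007-08-09

Every event lands on a Monday or Wednesday or Thursday (gaps cycle 2, 1, 4, 2, 1, 4).
So the schedule is: every Monday, Wednesday and Thursday.
The following Wednesday is 2007-08-08.
The following Thursday is 2007-08-09.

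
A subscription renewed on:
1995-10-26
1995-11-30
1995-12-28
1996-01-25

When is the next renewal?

1996-02-29

All Thursdays; the gaps (35, 28, 28) vary with month length.
This is the last Thursday of each month.
Last Thursday of February 1996: 1996-02-29.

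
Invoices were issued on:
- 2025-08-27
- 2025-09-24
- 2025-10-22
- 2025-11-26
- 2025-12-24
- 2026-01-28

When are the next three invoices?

2026-02-25, 2026-03-25, 2026-04-22

These are Wednesdays at 28- or 35-day spacing (28, 28, 35, 28, 35).
The pattern: 4th Wednesday of the month.
4th Wednesday of February 2026: 2026-02-25.
March 2026 — 4th Wednesday is 2026-03-25.
4th Wednesday of April 2026: 2026-04-22.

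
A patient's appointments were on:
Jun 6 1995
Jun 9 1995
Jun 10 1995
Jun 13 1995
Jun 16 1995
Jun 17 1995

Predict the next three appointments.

Jun 20 1995, Jun 23 1995, Jun 24 1995

The gap pattern 3, 1, 3, 3, 1 repeats every 3 events.
These are the Tuesdays, Fridays and Saturdays of each week.
Next Tuesday: Jun 20 1995.
Next Friday: Jun 23 1995.
Next Saturday: Jun 24 1995.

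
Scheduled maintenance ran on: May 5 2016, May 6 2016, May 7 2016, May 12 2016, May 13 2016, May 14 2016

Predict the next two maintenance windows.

The gap pattern 1, 1, 5, 1, 1 repeats every 3 events.
These are the Thursdays, Fridays and Saturdays of each week.
The following Thursday is May 19 2016.
The following Friday is May 20 2016.

May 19 2016, May 20 2016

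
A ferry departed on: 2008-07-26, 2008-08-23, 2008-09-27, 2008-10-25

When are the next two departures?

2008-11-22, 2008-12-27

These are Saturdays at 28- or 35-day spacing (28, 35, 28).
The pattern: 4th Saturday of the month.
November 2008 — 4th Saturday is 2008-11-22.
4th Saturday of December 2008: 2008-12-27.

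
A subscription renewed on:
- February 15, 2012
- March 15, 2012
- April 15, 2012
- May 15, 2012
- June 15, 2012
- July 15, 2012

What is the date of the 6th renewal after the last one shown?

January 15, 2013

The day-of-month is always 15 (29, 31, 30, 31, 30 days between events).
So this recurs on the 15th of each month.
Next: August 2012 → August 15, 2012.
September 2012: September 15, 2012.
October 2012: October 15, 2012.
November 2012: November 15, 2012.
December 2012: December 15, 2012.
Next: January 2013 → January 15, 2013.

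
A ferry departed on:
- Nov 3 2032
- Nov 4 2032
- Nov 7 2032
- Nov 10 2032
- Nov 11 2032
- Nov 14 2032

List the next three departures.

The gap pattern 1, 3, 3, 1, 3 repeats every 3 events.
These are the Wednesdays, Thursdays and Sundays of each week.
The following Wednesday is Nov 17 2032.
The following Thursday is Nov 18 2032.
The following Sunday is Nov 21 2032.

Nov 17 2032, Nov 18 2032, Nov 21 2032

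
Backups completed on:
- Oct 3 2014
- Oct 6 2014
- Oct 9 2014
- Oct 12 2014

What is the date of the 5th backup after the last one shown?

Gaps between consecutive events: 3, 3, 3 days — a constant 3-day interval.
Oct 12 2014 + 3 days = Oct 15 2014.
Oct 15 2014 + 3 days = Oct 18 2014.
Oct 18 2014 + 3 days = Oct 21 2014.
Oct 21 2014 + 3 days = Oct 24 2014.
Oct 24 2014 + 3 days = Oct 27 2014.

Oct 27 2014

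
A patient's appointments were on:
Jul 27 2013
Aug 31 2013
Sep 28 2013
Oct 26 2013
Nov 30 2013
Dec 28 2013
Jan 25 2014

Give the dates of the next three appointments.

Feb 22 2014, Mar 29 2014, Apr 26 2014

These are Saturdays with 35, 28, 28, 35, 28, 28-day gaps.
Each is the final Saturday of its month — Aug 31 2013 is past the 28th, so '4th Saturday' doesn't fit.
February 2014 ends with Saturday Feb 22 2014.
Last Saturday of March 2014: Mar 29 2014.
Last Saturday of April 2014: Apr 26 2014.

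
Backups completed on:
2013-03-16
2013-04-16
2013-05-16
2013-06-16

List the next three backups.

Each date is the 16th; the gaps (31, 30, 31) track the month lengths.
The rule is the 16th of each month.
July 2013: 2013-07-16.
Next: August 2013 → 2013-08-16.
Next: September 2013 → 2013-09-16.

2013-07-16, 2013-08-16, 2013-09-16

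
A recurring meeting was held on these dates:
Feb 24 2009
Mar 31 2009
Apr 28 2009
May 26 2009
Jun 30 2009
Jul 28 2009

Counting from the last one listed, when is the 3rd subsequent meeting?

Oct 27 2009

Every date is a Tuesday; gaps 35, 28, 28, 35, 28 days.
Each is the last Tuesday of its month (at least one falls on the 29th or later, ruling out '4th Tuesday').
August 2009 ends with Tuesday Aug 25 2009.
September 2009 ends with Tuesday Sep 29 2009.
Last Tuesday of October 2009: Oct 27 2009.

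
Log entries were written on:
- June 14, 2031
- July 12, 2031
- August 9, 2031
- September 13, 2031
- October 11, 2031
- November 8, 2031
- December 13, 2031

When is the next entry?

January 10, 2032

All dates are Saturdays, 28, 28, 35, 28, 28, 35 days apart.
Specifically, the 2nd Saturday of each month.
January 2032 — 2nd Saturday is January 10, 2032.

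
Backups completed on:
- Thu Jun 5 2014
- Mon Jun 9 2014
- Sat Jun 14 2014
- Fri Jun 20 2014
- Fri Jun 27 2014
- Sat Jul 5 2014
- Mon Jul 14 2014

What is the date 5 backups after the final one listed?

Intervals are 4, 5, 6, 7, 8, 9 days — an arithmetic progression with common difference 1.
Next gap: 10 days. Mon Jul 14 2014 + 10 days = Thu Jul 24 2014.
Next gap: 11 days. Thu Jul 24 2014 + 11 days = Mon Aug 4 2014.
Next gap: 12 days. Mon Aug 4 2014 + 12 days = Sat Aug 16 2014.
Next gap: 13 days. Sat Aug 16 2014 + 13 days = Fri Aug 29 2014.
Next gap: 14 days. Fri Aug 29 2014 + 14 days = Fri Sep 12 2014.

Fri Sep 12 2014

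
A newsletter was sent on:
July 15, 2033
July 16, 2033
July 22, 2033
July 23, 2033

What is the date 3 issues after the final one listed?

August 5, 2033

The gap pattern 1, 6, 1 repeats every 2 events.
These are the Fridays and Saturdays of each week.
Next Friday: July 29, 2033.
The following Saturday is July 30, 2033.
Next Friday: August 5, 2033.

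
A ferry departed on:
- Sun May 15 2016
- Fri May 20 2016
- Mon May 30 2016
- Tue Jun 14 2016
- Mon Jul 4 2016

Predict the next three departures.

Gaps: 5, 10, 15, 20 days — each gap is 5 larger than the previous one.
Next gap: 25 days. Mon Jul 4 2016 + 25 days = Fri Jul 29 2016.
Next gap: 30 days. Fri Jul 29 2016 + 30 days = Sun Aug 28 2016.
Next gap: 35 days. Sun Aug 28 2016 + 35 days = Sun Oct 2 2016.

Fri Jul 29 2016, Sun Aug 28 2016, Sun Oct 2 2016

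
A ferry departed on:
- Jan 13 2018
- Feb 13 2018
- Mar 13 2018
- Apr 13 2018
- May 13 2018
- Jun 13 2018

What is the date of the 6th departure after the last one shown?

Dec 13 2018

Gaps: 31, 28, 31, 30, 31 days — not constant. Every event is on the 13th of the month.
Pattern: the 13th of each month.
July 2018: Jul 13 2018.
Next: August 2018 → Aug 13 2018.
September 2018: Sep 13 2018.
October 2018: Oct 13 2018.
Next: November 2018 → Nov 13 2018.
December 2018: Dec 13 2018.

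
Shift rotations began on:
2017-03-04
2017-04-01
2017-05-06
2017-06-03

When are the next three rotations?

These are Saturdays at 28- or 35-day spacing (28, 35, 28).
The pattern: 1st Saturday of the month.
1st Saturday of July 2017: 2017-07-01.
August 2017 — 1st Saturday is 2017-08-05.
1st Saturday of September 2017: 2017-09-02.

2017-07-01, 2017-08-05, 2017-09-02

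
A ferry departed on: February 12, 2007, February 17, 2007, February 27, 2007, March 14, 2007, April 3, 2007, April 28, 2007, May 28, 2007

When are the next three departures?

July 2, 2007; August 11, 2007; September 25, 2007

Intervals are 5, 10, 15, 20, 25, 30 days — an arithmetic progression with common difference 5.
Next gap: 35 days. May 28, 2007 + 35 days = July 2, 2007.
Next gap: 40 days. July 2, 2007 + 40 days = August 11, 2007.
Next gap: 45 days. August 11, 2007 + 45 days = September 25, 2007.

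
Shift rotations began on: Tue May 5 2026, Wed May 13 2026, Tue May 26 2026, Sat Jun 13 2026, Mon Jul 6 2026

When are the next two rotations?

Gaps: 8, 13, 18, 23 days — each gap is 5 larger than the previous one.
Next gap: 28 days. Mon Jul 6 2026 + 28 days = Mon Aug 3 2026.
Next gap: 33 days. Mon Aug 3 2026 + 33 days = Sat Sep 5 2026.

Mon Aug 3 2026, Sat Sep 5 2026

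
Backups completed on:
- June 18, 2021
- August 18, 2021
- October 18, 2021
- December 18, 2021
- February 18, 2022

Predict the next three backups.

April 18, 2022; June 18, 2022; August 18, 2022

Gaps: 61, 61, 61, 62 days — not constant. Every event is on the 18th of the month.
Pattern: the 18th of every 2 months.
April 2022: April 18, 2022.
Next: June 2022 → June 18, 2022.
August 2022: August 18, 2022.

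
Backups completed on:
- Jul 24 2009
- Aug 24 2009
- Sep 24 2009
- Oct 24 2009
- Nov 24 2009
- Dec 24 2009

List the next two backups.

Each date is the 24th; the gaps (31, 31, 30, 31, 30) track the month lengths.
The rule is the 24th of each month.
Next: January 2010 → Jan 24 2010.
February 2010: Feb 24 2010.

Jan 24 2010, Feb 24 2010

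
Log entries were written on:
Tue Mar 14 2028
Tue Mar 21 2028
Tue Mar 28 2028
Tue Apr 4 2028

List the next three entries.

Every event comes 7 days after the last (7, 7, 7).
Tue Apr 4 2028 + 7 days = Tue Apr 11 2028.
Tue Apr 11 2028 + 7 days = Tue Apr 18 2028.
Tue Apr 18 2028 + 7 days = Tue Apr 25 2028.

Tue Apr 11 2028, Tue Apr 18 2028, Tue Apr 25 2028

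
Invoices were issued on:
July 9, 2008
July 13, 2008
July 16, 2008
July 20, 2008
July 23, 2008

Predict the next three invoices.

Every event lands on a Wednesday or Sunday (gaps cycle 4, 3, 4, 3).
So the schedule is: every Wednesday and Sunday.
The following Sunday is July 27, 2008.
Next Wednesday: July 30, 2008.
Next Sunday: August 3, 2008.

July 27, 2008; July 30, 2008; August 3, 2008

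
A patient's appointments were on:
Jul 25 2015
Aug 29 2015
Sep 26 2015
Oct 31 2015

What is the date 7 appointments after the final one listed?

May 28 2016

Every date is a Saturday; gaps 35, 28, 35 days.
Each is the last Saturday of its month (at least one falls on the 29th or later, ruling out '4th Saturday').
Last Saturday of November 2015: Nov 28 2015.
December 2015 ends with Saturday Dec 26 2015.
Last Saturday of January 2016: Jan 30 2016.
Last Saturday of February 2016: Feb 27 2016.
March 2016 ends with Saturday Mar 26 2016.
April 2016 ends with Saturday Apr 30 2016.
Last Saturday of May 2016: May 28 2016.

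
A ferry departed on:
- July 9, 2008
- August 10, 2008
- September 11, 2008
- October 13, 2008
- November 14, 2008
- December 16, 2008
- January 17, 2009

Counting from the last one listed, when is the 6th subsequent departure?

Every event comes 32 days after the last (32, 32, 32, 32, 32, 32).
January 17, 2009 + 32 days = February 18, 2009.
February 18, 2009 + 32 days = March 22, 2009.
March 22, 2009 + 32 days = April 23, 2009.
April 23, 2009 + 32 days = May 25, 2009.
May 25, 2009 + 32 days = June 26, 2009.
June 26, 2009 + 32 days = July 28, 2009.

July 28, 2009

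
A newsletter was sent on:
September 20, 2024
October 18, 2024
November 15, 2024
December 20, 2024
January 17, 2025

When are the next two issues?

These are Fridays at 28- or 35-day spacing (28, 28, 35, 28).
The pattern: 3rd Friday of the month.
February 2025 — 3rd Friday is February 21, 2025.
3rd Friday of March 2025: March 21, 2025.

February 21, 2025; March 21, 2025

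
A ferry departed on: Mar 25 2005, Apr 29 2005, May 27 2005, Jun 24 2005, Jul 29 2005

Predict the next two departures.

These are Fridays with 35, 28, 28, 35-day gaps.
Each is the final Friday of its month — Apr 29 2005 is past the 28th, so '4th Friday' doesn't fit.
Last Friday of August 2005: Aug 26 2005.
September 2005 ends with Friday Sep 30 2005.

Aug 26 2005, Sep 30 2005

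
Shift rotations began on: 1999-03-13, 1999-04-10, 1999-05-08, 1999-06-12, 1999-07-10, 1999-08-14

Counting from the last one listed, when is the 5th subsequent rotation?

2000-01-08

Gaps: 28, 28, 35, 28, 35 days — a mix of 28 and 35. Every date is a Saturday.
Each is the 2nd Saturday of its month.
September 1999 — 2nd Saturday is 1999-09-11.
October 1999 — 2nd Saturday is 1999-10-09.
2nd Saturday of November 1999: 1999-11-13.
December 1999 — 2nd Saturday is 1999-12-11.
January 2000 — 2nd Saturday is 2000-01-08.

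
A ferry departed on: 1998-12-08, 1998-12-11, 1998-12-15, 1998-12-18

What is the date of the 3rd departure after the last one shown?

1998-12-29

Gaps: 3, 4, 3 days — not constant, but cyclic with period 2.
The events fall on every Tuesday and Friday.
Next Tuesday: 1998-12-22.
The following Friday is 1998-12-25.
The following Tuesday is 1998-12-29.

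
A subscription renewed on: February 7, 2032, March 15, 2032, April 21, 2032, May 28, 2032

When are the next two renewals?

Every event comes 37 days after the last (37, 37, 37).
May 28, 2032 + 37 days = July 4, 2032.
July 4, 2032 + 37 days = August 10, 2032.

July 4, 2032; August 10, 2032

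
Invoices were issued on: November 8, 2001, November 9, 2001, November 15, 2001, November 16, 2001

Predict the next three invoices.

Gaps: 1, 6, 1 days — not constant, but cyclic with period 2.
The events fall on every Thursday and Friday.
Next Thursday: November 22, 2001.
Next Friday: November 23, 2001.
Next Thursday: November 29, 2001.

November 22, 2001; November 23, 2001; November 29, 2001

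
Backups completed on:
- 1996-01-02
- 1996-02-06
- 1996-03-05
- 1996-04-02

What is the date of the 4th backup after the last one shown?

All dates are Tuesdays, 35, 28, 28 days apart.
Specifically, the 1st Tuesday of each month.
1st Tuesday of May 1996: 1996-05-07.
1st Tuesday of June 1996: 1996-06-04.
July 1996 — 1st Tuesday is 1996-07-02.
August 1996 — 1st Tuesday is 1996-08-06.

1996-08-06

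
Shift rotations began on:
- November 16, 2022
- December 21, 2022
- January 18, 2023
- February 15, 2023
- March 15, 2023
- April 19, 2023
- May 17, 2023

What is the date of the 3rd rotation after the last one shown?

August 16, 2023

Gaps: 35, 28, 28, 28, 35, 28 days — a mix of 28 and 35. Every date is a Wednesday.
Each is the 3rd Wednesday of its month.
3rd Wednesday of June 2023: June 21, 2023.
July 2023 — 3rd Wednesday is July 19, 2023.
August 2023 — 3rd Wednesday is August 16, 2023.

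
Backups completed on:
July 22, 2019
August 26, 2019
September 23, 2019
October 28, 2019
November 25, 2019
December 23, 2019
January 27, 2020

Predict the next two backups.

Gaps: 35, 28, 35, 28, 28, 35 days — a mix of 28 and 35. Every date is a Monday.
Each is the 4th Monday of its month.
4th Monday of February 2020: February 24, 2020.
March 2020 — 4th Monday is March 23, 2020.

February 24, 2020; March 23, 2020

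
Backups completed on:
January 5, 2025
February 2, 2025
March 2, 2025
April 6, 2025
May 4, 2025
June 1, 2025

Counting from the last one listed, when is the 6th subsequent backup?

These are Sundays at 28- or 35-day spacing (28, 28, 35, 28, 28).
The pattern: 1st Sunday of the month.
1st Sunday of July 2025: July 6, 2025.
August 2025 — 1st Sunday is August 3, 2025.
1st Sunday of September 2025: September 7, 2025.
October 2025 — 1st Sunday is October 5, 2025.
November 2025 — 1st Sunday is November 2, 2025.
1st Sunday of December 2025: December 7, 2025.

December 7, 2025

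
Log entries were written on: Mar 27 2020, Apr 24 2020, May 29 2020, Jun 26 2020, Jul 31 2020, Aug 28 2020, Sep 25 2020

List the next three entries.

Every date is a Friday; gaps 28, 35, 28, 35, 28, 28 days.
Each is the last Friday of its month (at least one falls on the 29th or later, ruling out '4th Friday').
October 2020 ends with Friday Oct 30 2020.
November 2020 ends with Friday Nov 27 2020.
December 2020 ends with Friday Dec 25 2020.

Oct 30 2020, Nov 27 2020, Dec 25 2020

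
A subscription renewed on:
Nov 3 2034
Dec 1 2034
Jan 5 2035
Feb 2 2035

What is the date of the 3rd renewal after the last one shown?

May 4 2035

All dates are Fridays, 28, 35, 28 days apart.
Specifically, the 1st Friday of each month.
1st Friday of March 2035: Mar 2 2035.
April 2035 — 1st Friday is Apr 6 2035.
1st Friday of May 2035: May 4 2035.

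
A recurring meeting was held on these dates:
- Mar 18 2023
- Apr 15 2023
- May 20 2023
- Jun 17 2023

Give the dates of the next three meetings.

Gaps: 28, 35, 28 days — a mix of 28 and 35. Every date is a Saturday.
Each is the 3rd Saturday of its month.
3rd Saturday of July 2023: Jul 15 2023.
August 2023 — 3rd Saturday is Aug 19 2023.
3rd Saturday of September 2023: Sep 16 2023.

Jul 15 2023, Aug 19 2023, Sep 16 2023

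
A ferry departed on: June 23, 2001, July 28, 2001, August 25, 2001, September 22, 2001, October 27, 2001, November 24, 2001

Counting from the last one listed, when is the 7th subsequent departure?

June 22, 2002

These are Saturdays at 28- or 35-day spacing (35, 28, 28, 35, 28).
The pattern: 4th Saturday of the month.
December 2001 — 4th Saturday is December 22, 2001.
January 2002 — 4th Saturday is January 26, 2002.
4th Saturday of February 2002: February 23, 2002.
March 2002 — 4th Saturday is March 23, 2002.
April 2002 — 4th Saturday is April 27, 2002.
4th Saturday of May 2002: May 25, 2002.
June 2002 — 4th Saturday is June 22, 2002.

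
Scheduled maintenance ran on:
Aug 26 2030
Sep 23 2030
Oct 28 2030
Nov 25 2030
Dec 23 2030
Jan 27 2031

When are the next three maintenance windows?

These are Mondays at 28- or 35-day spacing (28, 35, 28, 28, 35).
The pattern: 4th Monday of the month.
4th Monday of February 2031: Feb 24 2031.
4th Monday of March 2031: Mar 24 2031.
4th Monday of April 2031: Apr 28 2031.

Feb 24 2031, Mar 24 2031, Apr 28 2031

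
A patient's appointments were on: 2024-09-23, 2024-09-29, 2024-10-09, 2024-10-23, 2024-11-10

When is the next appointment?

Intervals are 6, 10, 14, 18 days — an arithmetic progression with common difference 4.
Next gap: 22 days. 2024-11-10 + 22 days = 2024-12-02.

2024-12-02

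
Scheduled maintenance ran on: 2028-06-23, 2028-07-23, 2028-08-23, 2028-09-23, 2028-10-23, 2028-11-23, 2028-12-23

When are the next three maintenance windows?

Each date is the 23rd; the gaps (30, 31, 31, 30, 31, 30) track the month lengths.
The rule is the 23rd of each month.
January 2029: 2029-01-23.
February 2029: 2029-02-23.
March 2029: 2029-03-23.

2029-01-23, 2029-02-23, 2029-03-23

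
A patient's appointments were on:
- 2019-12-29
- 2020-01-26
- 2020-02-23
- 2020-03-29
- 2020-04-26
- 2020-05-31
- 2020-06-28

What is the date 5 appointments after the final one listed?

2020-11-29

Every date is a Sunday; gaps 28, 28, 35, 28, 35, 28 days.
Each is the last Sunday of its month (at least one falls on the 29th or later, ruling out '4th Sunday').
Last Sunday of July 2020: 2020-07-26.
Last Sunday of August 2020: 2020-08-30.
September 2020 ends with Sunday 2020-09-27.
October 2020 ends with Sunday 2020-10-25.
November 2020 ends with Sunday 2020-11-29.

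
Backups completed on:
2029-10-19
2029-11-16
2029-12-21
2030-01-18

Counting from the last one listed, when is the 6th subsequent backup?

Gaps: 28, 35, 28 days — a mix of 28 and 35. Every date is a Friday.
Each is the 3rd Friday of its month.
February 2030 — 3rd Friday is 2030-02-15.
March 2030 — 3rd Friday is 2030-03-15.
April 2030 — 3rd Friday is 2030-04-19.
May 2030 — 3rd Friday is 2030-05-17.
June 2030 — 3rd Friday is 2030-06-21.
July 2030 — 3rd Friday is 2030-07-19.

2030-07-19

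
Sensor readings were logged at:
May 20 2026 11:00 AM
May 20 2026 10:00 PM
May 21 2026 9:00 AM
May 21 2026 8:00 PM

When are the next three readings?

The interval is a steady 11 hours (11, 11, 11).
May 21 2026 8:00 PM + 11 h = May 22 2026 7:00 AM.
May 22 2026 7:00 AM + 11 h = May 22 2026 6:00 PM.
May 22 2026 6:00 PM + 11 h = May 23 2026 5:00 AM.

May 22 2026 7:00 AM, May 22 2026 6:00 PM, May 23 2026 5:00 AM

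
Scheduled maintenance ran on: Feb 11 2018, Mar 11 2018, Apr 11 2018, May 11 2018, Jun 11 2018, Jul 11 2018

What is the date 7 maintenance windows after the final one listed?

Each date is the 11th; the gaps (28, 31, 30, 31, 30) track the month lengths.
The rule is the 11th of each month.
Next: August 2018 → Aug 11 2018.
Next: September 2018 → Sep 11 2018.
October 2018: Oct 11 2018.
November 2018: Nov 11 2018.
December 2018: Dec 11 2018.
Next: January 2019 → Jan 11 2019.
Next: February 2019 → Feb 11 2019.

Feb 11 2019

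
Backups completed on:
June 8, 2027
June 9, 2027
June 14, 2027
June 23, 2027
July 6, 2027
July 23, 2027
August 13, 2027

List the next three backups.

September 7, 2027; October 6, 2027; November 8, 2027

The spacing grows by 4 each time: 1, 5, 9, 13, 17, 21 days.
Next gap: 25 days. August 13, 2027 + 25 days = September 7, 2027.
Next gap: 29 days. September 7, 2027 + 29 days = October 6, 2027.
Next gap: 33 days. October 6, 2027 + 33 days = November 8, 2027.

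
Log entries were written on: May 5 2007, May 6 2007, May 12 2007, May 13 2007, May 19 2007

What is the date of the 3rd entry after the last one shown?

May 27 2007

The gap pattern 1, 6, 1, 6 repeats every 2 events.
These are the Saturdays and Sundays of each week.
The following Sunday is May 20 2007.
The following Saturday is May 26 2007.
Next Sunday: May 27 2007.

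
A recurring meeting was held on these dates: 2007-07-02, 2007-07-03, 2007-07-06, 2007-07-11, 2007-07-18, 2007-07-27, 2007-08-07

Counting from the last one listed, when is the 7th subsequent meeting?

The spacing grows by 2 each time: 1, 3, 5, 7, 9, 11 days.
Next gap: 13 days. 2007-08-07 + 13 days = 2007-08-20.
Next gap: 15 days. 2007-08-20 + 15 days = 2007-09-04.
Next gap: 17 days. 2007-09-04 + 17 days = 2007-09-21.
Next gap: 19 days. 2007-09-21 + 19 days = 2007-10-10.
Next gap: 21 days. 2007-10-10 + 21 days = 2007-10-31.
Next gap: 23 days. 2007-10-31 + 23 days = 2007-11-23.
Next gap: 25 days. 2007-11-23 + 25 days = 2007-12-18.

2007-12-18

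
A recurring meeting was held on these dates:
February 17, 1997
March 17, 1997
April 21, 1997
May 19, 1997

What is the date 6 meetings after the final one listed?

November 17, 1997

These are Mondays at 28- or 35-day spacing (28, 35, 28).
The pattern: 3rd Monday of the month.
3rd Monday of June 1997: June 16, 1997.
3rd Monday of July 1997: July 21, 1997.
August 1997 — 3rd Monday is August 18, 1997.
3rd Monday of September 1997: September 15, 1997.
3rd Monday of October 1997: October 20, 1997.
3rd Monday of November 1997: November 17, 1997.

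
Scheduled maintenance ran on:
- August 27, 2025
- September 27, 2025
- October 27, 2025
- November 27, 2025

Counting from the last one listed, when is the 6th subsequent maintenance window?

May 27, 2026

Gaps: 31, 30, 31 days — not constant. Every event is on the 27th of the month.
Pattern: the 27th of each month.
December 2025: December 27, 2025.
Next: January 2026 → January 27, 2026.
Next: February 2026 → February 27, 2026.
March 2026: March 27, 2026.
April 2026: April 27, 2026.
May 2026: May 27, 2026.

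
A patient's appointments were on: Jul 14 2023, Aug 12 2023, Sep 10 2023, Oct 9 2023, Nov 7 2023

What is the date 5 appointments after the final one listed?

Mar 31 2024

Every event comes 29 days after the last (29, 29, 29, 29).
Nov 7 2023 + 29 days = Dec 6 2023.
Dec 6 2023 + 29 days = Jan 4 2024.
Jan 4 2024 + 29 days = Feb 2 2024.
Feb 2 2024 + 29 days = Mar 2 2024.
Mar 2 2024 + 29 days = Mar 31 2024.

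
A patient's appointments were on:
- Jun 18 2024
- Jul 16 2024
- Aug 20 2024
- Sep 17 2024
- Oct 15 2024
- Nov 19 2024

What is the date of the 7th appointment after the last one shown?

All dates are Tuesdays, 28, 35, 28, 28, 35 days apart.
Specifically, the 3rd Tuesday of each month.
3rd Tuesday of December 2024: Dec 17 2024.
January 2025 — 3rd Tuesday is Jan 21 2025.
February 2025 — 3rd Tuesday is Feb 18 2025.
March 2025 — 3rd Tuesday is Mar 18 2025.
April 2025 — 3rd Tuesday is Apr 15 2025.
May 2025 — 3rd Tuesday is May 20 2025.
3rd Tuesday of June 2025: Jun 17 2025.

Jun 17 2025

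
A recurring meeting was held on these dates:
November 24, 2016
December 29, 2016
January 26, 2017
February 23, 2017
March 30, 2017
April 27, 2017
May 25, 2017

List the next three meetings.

June 29, 2017; July 27, 2017; August 31, 2017

These are Thursdays with 35, 28, 28, 35, 28, 28-day gaps.
Each is the final Thursday of its month — December 29, 2016 is past the 28th, so '4th Thursday' doesn't fit.
June 2017 ends with Thursday June 29, 2017.
July 2017 ends with Thursday July 27, 2017.
Last Thursday of August 2017: August 31, 2017.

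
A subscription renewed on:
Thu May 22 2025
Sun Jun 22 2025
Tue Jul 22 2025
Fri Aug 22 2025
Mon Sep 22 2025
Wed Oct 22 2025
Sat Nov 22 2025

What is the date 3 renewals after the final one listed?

Gaps: 31, 30, 31, 31, 30, 31 days — not constant. Every event is on the 22nd of the month.
Pattern: the 22nd of each month.
December 2025: Mon Dec 22 2025.
Next: January 2026 → Thu Jan 22 2026.
Next: February 2026 → Sun Feb 22 2026.

Sun Feb 22 2026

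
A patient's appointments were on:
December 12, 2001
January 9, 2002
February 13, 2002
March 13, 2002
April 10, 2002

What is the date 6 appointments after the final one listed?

These are Wednesdays at 28- or 35-day spacing (28, 35, 28, 28).
The pattern: 2nd Wednesday of the month.
May 2002 — 2nd Wednesday is May 8, 2002.
2nd Wednesday of June 2002: June 12, 2002.
2nd Wednesday of July 2002: July 10, 2002.
August 2002 — 2nd Wednesday is August 14, 2002.
2nd Wednesday of September 2002: September 11, 2002.
2nd Wednesday of October 2002: October 9, 2002.

October 9, 2002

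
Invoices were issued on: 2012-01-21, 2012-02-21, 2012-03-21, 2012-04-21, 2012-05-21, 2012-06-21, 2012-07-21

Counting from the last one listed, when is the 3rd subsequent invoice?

2012-10-21

The day-of-month is always 21 (31, 29, 31, 30, 31, 30 days between events).
So this recurs on the 21st of each month.
Next: August 2012 → 2012-08-21.
Next: September 2012 → 2012-09-21.
October 2012: 2012-10-21.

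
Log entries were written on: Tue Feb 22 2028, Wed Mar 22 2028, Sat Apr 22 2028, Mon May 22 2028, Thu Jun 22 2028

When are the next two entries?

The day-of-month is always 22 (29, 31, 30, 31 days between events).
So this recurs on the 22nd of each month.
July 2028: Sat Jul 22 2028.
August 2028: Tue Aug 22 2028.

Sat Jul 22 2028, Tue Aug 22 2028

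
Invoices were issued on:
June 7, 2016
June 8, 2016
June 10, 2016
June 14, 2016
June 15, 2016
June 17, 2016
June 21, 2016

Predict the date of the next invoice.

Gaps: 1, 2, 4, 1, 2, 4 days — not constant, but cyclic with period 3.
The events fall on every Tuesday, Wednesday and Friday.
The following Wednesday is June 22, 2016.

June 22, 2016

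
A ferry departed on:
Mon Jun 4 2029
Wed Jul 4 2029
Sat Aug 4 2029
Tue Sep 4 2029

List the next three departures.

The day-of-month is always 4 (30, 31, 31 days between events).
So this recurs on the 4th of each month.
Next: October 2029 → Thu Oct 4 2029.
Next: November 2029 → Sun Nov 4 2029.
Next: December 2029 → Tue Dec 4 2029.

Thu Oct 4 2029, Sun Nov 4 2029, Tue Dec 4 2029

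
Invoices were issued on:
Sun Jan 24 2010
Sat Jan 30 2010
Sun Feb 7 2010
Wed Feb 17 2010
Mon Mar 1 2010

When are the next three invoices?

Mon Mar 15 2010, Wed Mar 31 2010, Sun Apr 18 2010

Intervals are 6, 8, 10, 12 days — an arithmetic progression with common difference 2.
Next gap: 14 days. Mon Mar 1 2010 + 14 days = Mon Mar 15 2010.
Next gap: 16 days. Mon Mar 15 2010 + 16 days = Wed Mar 31 2010.
Next gap: 18 days. Wed Mar 31 2010 + 18 days = Sun Apr 18 2010.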